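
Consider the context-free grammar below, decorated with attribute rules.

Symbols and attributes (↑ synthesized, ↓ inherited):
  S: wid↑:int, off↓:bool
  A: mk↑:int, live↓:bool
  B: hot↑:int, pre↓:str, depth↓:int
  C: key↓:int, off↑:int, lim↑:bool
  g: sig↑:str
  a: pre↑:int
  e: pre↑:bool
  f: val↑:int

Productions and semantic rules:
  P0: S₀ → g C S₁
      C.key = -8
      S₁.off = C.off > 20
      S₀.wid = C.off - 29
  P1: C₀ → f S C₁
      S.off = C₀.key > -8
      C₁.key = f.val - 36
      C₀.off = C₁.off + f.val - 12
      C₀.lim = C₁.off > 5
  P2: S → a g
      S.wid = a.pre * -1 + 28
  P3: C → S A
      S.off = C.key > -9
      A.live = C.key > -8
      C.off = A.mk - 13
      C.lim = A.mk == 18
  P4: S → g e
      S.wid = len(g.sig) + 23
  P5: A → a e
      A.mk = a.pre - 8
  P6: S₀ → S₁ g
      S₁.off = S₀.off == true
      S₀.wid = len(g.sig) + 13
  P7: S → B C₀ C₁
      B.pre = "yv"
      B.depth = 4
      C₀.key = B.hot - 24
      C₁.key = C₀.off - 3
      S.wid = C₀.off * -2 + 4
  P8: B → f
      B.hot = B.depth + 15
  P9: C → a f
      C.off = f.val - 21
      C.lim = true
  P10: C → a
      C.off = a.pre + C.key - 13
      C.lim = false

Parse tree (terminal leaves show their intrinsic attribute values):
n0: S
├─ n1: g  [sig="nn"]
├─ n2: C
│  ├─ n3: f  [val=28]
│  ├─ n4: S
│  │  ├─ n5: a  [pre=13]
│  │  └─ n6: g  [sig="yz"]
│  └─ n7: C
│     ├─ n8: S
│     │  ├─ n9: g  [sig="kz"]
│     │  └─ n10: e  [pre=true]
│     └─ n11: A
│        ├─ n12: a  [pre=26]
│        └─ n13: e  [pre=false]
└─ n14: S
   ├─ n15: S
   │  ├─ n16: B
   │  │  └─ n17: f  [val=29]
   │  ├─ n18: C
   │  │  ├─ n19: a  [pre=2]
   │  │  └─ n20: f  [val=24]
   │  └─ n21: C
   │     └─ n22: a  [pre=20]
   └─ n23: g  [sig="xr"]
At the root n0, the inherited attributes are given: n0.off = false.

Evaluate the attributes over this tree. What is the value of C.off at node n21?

1. n0.off = false  [given at root]
2. n1.sig = "nn"  [terminal]
3. n2.key = -8  [-8]
4. n3.val = 28  [terminal]
5. n4.off = false  [C₀.key > -8]
6. n5.pre = 13  [terminal]
7. n6.sig = "yz"  [terminal]
8. n4.wid = 15  [a.pre * -1 + 28]
9. n7.key = -8  [f.val - 36]
10. n8.off = true  [C.key > -9]
11. n9.sig = "kz"  [terminal]
12. n10.pre = true  [terminal]
13. n8.wid = 25  [len(g.sig) + 23]
14. n11.live = false  [C.key > -8]
15. n12.pre = 26  [terminal]
16. n13.pre = false  [terminal]
17. n11.mk = 18  [a.pre - 8]
18. n7.off = 5  [A.mk - 13]
19. n7.lim = true  [A.mk == 18]
20. n2.off = 21  [C₁.off + f.val - 12]
21. n2.lim = false  [C₁.off > 5]
22. n14.off = true  [C.off > 20]
23. n15.off = true  [S₀.off == true]
24. n16.pre = "yv"  ["yv"]
25. n16.depth = 4  [4]
26. n17.val = 29  [terminal]
27. n16.hot = 19  [B.depth + 15]
28. n18.key = -5  [B.hot - 24]
29. n19.pre = 2  [terminal]
30. n20.val = 24  [terminal]
31. n18.off = 3  [f.val - 21]
32. n18.lim = true  [true]
33. n21.key = 0  [C₀.off - 3]
34. n22.pre = 20  [terminal]
35. n21.off = 7  [a.pre + C.key - 13]
36. n21.lim = false  [false]
37. n15.wid = -2  [C₀.off * -2 + 4]
38. n23.sig = "xr"  [terminal]
39. n14.wid = 15  [len(g.sig) + 13]
40. n0.wid = -8  [C.off - 29]

7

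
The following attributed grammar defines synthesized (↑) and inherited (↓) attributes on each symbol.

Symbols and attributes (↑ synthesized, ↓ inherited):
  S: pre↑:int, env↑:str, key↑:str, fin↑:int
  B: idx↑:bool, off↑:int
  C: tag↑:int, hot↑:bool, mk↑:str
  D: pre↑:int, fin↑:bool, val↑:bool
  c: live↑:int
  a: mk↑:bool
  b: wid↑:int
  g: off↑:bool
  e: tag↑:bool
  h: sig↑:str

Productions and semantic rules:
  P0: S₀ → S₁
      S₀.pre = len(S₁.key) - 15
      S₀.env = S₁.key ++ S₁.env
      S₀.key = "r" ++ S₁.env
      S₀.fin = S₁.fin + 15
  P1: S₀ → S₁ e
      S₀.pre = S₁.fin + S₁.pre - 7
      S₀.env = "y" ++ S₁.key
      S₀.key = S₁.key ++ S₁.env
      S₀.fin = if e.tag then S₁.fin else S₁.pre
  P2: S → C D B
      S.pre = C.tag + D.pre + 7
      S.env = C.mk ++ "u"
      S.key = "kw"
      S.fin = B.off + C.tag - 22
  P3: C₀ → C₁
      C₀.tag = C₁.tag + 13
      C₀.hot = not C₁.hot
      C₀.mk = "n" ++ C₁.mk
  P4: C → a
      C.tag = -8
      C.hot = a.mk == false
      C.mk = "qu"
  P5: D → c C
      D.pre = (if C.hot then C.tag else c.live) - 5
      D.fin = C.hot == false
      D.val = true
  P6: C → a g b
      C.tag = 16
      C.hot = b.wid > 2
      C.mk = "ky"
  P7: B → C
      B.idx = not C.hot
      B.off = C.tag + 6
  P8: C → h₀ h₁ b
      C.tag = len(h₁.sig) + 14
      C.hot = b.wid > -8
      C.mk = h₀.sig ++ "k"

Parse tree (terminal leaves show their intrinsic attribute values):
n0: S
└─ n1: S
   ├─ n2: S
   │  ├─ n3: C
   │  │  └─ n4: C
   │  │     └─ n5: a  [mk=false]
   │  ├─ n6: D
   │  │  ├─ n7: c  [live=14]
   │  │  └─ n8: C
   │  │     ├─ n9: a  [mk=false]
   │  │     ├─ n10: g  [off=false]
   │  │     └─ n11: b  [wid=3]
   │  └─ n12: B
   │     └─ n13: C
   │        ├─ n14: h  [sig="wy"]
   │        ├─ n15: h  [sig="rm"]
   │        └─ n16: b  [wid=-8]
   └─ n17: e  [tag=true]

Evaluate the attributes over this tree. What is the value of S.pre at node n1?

1. n5.mk = false  [terminal]
2. n4.tag = -8  [-8]
3. n4.hot = true  [a.mk == false]
4. n4.mk = "qu"  ["qu"]
5. n3.tag = 5  [C₁.tag + 13]
6. n3.hot = false  [not C₁.hot]
7. n3.mk = "nqu"  ["n" ++ C₁.mk]
8. n7.live = 14  [terminal]
9. n9.mk = false  [terminal]
10. n10.off = false  [terminal]
11. n11.wid = 3  [terminal]
12. n8.tag = 16  [16]
13. n8.hot = true  [b.wid > 2]
14. n8.mk = "ky"  ["ky"]
15. n6.pre = 11  [(if C.hot then C.tag else c.live) - 5]
16. n6.fin = false  [C.hot == false]
17. n6.val = true  [true]
18. n14.sig = "wy"  [terminal]
19. n15.sig = "rm"  [terminal]
20. n16.wid = -8  [terminal]
21. n13.tag = 16  [len(h₁.sig) + 14]
22. n13.hot = false  [b.wid > -8]
23. n13.mk = "wyk"  [h₀.sig ++ "k"]
24. n12.idx = true  [not C.hot]
25. n12.off = 22  [C.tag + 6]
26. n2.pre = 23  [C.tag + D.pre + 7]
27. n2.env = "nquu"  [C.mk ++ "u"]
28. n2.key = "kw"  ["kw"]
29. n2.fin = 5  [B.off + C.tag - 22]
30. n17.tag = true  [terminal]
31. n1.pre = 21  [S₁.fin + S₁.pre - 7]
32. n1.env = "ykw"  ["y" ++ S₁.key]
33. n1.key = "kwnquu"  [S₁.key ++ S₁.env]
34. n1.fin = 5  [if e.tag then S₁.fin else S₁.pre]
35. n0.pre = -9  [len(S₁.key) - 15]
36. n0.env = "kwnquuykw"  [S₁.key ++ S₁.env]
37. n0.key = "rykw"  ["r" ++ S₁.env]
38. n0.fin = 20  [S₁.fin + 15]

21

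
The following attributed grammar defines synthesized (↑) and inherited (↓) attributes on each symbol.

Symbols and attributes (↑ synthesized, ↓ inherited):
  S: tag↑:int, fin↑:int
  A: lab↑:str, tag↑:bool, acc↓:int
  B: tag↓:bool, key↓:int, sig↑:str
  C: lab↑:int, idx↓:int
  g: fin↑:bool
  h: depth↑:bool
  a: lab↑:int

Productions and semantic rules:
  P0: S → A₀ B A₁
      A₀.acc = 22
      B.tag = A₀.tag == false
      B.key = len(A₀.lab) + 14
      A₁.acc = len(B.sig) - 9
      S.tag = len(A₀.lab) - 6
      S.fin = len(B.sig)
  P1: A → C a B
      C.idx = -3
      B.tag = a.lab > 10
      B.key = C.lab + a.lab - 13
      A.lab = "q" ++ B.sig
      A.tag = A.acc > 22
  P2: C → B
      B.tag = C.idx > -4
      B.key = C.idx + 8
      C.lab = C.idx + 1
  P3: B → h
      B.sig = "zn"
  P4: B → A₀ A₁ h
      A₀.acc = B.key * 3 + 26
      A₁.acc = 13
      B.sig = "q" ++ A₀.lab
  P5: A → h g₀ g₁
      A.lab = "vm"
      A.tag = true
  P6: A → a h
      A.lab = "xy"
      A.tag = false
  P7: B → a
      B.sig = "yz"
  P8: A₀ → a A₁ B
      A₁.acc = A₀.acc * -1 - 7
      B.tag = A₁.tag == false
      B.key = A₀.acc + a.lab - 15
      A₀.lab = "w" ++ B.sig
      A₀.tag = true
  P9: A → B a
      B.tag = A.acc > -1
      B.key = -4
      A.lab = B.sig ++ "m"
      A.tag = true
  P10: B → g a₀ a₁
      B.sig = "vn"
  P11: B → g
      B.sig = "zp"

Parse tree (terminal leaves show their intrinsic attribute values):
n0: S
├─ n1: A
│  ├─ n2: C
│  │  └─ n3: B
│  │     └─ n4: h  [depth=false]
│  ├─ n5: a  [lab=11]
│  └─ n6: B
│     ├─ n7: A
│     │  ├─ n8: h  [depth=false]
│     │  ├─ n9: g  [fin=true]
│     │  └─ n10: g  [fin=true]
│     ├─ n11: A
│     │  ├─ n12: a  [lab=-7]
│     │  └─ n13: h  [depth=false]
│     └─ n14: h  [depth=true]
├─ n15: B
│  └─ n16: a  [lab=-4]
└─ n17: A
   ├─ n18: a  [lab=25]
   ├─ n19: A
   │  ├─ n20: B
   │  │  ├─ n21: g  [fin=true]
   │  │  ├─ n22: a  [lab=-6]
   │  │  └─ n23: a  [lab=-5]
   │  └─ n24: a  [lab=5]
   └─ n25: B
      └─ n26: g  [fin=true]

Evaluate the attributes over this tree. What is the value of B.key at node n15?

18

1. n1.acc = 22  [22]
2. n2.idx = -3  [-3]
3. n3.tag = true  [C.idx > -4]
4. n3.key = 5  [C.idx + 8]
5. n4.depth = false  [terminal]
6. n3.sig = "zn"  ["zn"]
7. n2.lab = -2  [C.idx + 1]
8. n5.lab = 11  [terminal]
9. n6.tag = true  [a.lab > 10]
10. n6.key = -4  [C.lab + a.lab - 13]
11. n7.acc = 14  [B.key * 3 + 26]
12. n8.depth = false  [terminal]
13. n9.fin = true  [terminal]
14. n10.fin = true  [terminal]
15. n7.lab = "vm"  ["vm"]
16. n7.tag = true  [true]
17. n11.acc = 13  [13]
18. n12.lab = -7  [terminal]
19. n13.depth = false  [terminal]
20. n11.lab = "xy"  ["xy"]
21. n11.tag = false  [false]
22. n14.depth = true  [terminal]
23. n6.sig = "qvm"  ["q" ++ A₀.lab]
24. n1.lab = "qqvm"  ["q" ++ B.sig]
25. n1.tag = false  [A.acc > 22]
26. n15.tag = true  [A₀.tag == false]
27. n15.key = 18  [len(A₀.lab) + 14]
28. n16.lab = -4  [terminal]
29. n15.sig = "yz"  ["yz"]
30. n17.acc = -7  [len(B.sig) - 9]
31. n18.lab = 25  [terminal]
32. n19.acc = 0  [A₀.acc * -1 - 7]
33. n20.tag = true  [A.acc > -1]
34. n20.key = -4  [-4]
35. n21.fin = true  [terminal]
36. n22.lab = -6  [terminal]
37. n23.lab = -5  [terminal]
38. n20.sig = "vn"  ["vn"]
39. n24.lab = 5  [terminal]
40. n19.lab = "vnm"  [B.sig ++ "m"]
41. n19.tag = true  [true]
42. n25.tag = false  [A₁.tag == false]
43. n25.key = 3  [A₀.acc + a.lab - 15]
44. n26.fin = true  [terminal]
45. n25.sig = "zp"  ["zp"]
46. n17.lab = "wzp"  ["w" ++ B.sig]
47. n17.tag = true  [true]
48. n0.tag = -2  [len(A₀.lab) - 6]
49. n0.fin = 2  [len(B.sig)]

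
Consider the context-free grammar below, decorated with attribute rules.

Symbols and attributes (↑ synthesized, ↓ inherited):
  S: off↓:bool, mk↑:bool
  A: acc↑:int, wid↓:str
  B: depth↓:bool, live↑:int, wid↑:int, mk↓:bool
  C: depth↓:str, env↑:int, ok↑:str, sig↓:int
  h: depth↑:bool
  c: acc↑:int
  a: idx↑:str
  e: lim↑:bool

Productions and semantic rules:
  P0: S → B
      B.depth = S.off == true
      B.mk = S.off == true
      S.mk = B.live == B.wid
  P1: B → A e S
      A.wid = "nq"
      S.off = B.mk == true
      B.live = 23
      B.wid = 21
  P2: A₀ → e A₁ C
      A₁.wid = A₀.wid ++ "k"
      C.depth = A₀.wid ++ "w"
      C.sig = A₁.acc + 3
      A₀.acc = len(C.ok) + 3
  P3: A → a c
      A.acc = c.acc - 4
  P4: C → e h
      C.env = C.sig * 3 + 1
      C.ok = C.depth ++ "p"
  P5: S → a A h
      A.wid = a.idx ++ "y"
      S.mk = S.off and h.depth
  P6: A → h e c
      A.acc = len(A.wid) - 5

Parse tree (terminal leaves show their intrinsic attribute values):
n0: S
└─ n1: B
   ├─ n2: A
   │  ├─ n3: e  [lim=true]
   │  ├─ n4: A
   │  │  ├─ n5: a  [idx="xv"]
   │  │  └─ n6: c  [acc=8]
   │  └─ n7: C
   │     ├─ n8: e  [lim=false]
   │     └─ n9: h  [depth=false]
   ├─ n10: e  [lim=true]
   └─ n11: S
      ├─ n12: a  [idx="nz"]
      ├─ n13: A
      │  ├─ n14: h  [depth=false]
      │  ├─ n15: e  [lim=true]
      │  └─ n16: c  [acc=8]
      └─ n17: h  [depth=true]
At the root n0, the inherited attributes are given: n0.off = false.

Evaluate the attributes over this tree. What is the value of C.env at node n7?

22

1. n0.off = false  [given at root]
2. n1.depth = false  [S.off == true]
3. n1.mk = false  [S.off == true]
4. n2.wid = "nq"  ["nq"]
5. n3.lim = true  [terminal]
6. n4.wid = "nqk"  [A₀.wid ++ "k"]
7. n5.idx = "xv"  [terminal]
8. n6.acc = 8  [terminal]
9. n4.acc = 4  [c.acc - 4]
10. n7.depth = "nqw"  [A₀.wid ++ "w"]
11. n7.sig = 7  [A₁.acc + 3]
12. n8.lim = false  [terminal]
13. n9.depth = false  [terminal]
14. n7.env = 22  [C.sig * 3 + 1]
15. n7.ok = "nqwp"  [C.depth ++ "p"]
16. n2.acc = 7  [len(C.ok) + 3]
17. n10.lim = true  [terminal]
18. n11.off = false  [B.mk == true]
19. n12.idx = "nz"  [terminal]
20. n13.wid = "nzy"  [a.idx ++ "y"]
21. n14.depth = false  [terminal]
22. n15.lim = true  [terminal]
23. n16.acc = 8  [terminal]
24. n13.acc = -2  [len(A.wid) - 5]
25. n17.depth = true  [terminal]
26. n11.mk = false  [S.off and h.depth]
27. n1.live = 23  [23]
28. n1.wid = 21  [21]
29. n0.mk = false  [B.live == B.wid]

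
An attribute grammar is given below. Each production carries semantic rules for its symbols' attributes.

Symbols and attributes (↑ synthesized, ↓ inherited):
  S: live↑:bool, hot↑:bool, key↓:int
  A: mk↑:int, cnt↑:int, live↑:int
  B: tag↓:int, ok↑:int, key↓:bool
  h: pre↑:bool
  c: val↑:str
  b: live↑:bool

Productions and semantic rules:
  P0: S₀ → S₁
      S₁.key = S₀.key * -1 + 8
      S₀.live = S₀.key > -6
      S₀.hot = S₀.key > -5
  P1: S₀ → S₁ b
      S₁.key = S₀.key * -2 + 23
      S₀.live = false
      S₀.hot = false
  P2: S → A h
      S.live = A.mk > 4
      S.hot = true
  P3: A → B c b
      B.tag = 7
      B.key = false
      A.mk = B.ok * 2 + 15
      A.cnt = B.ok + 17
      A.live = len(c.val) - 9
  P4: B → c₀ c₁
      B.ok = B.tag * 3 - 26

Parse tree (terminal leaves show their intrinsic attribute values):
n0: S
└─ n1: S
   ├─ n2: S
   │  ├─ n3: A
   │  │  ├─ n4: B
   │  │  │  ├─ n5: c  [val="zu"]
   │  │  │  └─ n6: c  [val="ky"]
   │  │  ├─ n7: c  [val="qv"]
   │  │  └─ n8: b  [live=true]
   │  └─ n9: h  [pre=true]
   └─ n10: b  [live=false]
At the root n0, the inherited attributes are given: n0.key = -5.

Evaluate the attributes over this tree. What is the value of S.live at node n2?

1. n0.key = -5  [given at root]
2. n1.key = 13  [S₀.key * -1 + 8]
3. n2.key = -3  [S₀.key * -2 + 23]
4. n4.tag = 7  [7]
5. n4.key = false  [false]
6. n5.val = "zu"  [terminal]
7. n6.val = "ky"  [terminal]
8. n4.ok = -5  [B.tag * 3 - 26]
9. n7.val = "qv"  [terminal]
10. n8.live = true  [terminal]
11. n3.mk = 5  [B.ok * 2 + 15]
12. n3.cnt = 12  [B.ok + 17]
13. n3.live = -7  [len(c.val) - 9]
14. n9.pre = true  [terminal]
15. n2.live = true  [A.mk > 4]
16. n2.hot = true  [true]
17. n10.live = false  [terminal]
18. n1.live = false  [false]
19. n1.hot = false  [false]
20. n0.live = true  [S₀.key > -6]
21. n0.hot = false  [S₀.key > -5]

true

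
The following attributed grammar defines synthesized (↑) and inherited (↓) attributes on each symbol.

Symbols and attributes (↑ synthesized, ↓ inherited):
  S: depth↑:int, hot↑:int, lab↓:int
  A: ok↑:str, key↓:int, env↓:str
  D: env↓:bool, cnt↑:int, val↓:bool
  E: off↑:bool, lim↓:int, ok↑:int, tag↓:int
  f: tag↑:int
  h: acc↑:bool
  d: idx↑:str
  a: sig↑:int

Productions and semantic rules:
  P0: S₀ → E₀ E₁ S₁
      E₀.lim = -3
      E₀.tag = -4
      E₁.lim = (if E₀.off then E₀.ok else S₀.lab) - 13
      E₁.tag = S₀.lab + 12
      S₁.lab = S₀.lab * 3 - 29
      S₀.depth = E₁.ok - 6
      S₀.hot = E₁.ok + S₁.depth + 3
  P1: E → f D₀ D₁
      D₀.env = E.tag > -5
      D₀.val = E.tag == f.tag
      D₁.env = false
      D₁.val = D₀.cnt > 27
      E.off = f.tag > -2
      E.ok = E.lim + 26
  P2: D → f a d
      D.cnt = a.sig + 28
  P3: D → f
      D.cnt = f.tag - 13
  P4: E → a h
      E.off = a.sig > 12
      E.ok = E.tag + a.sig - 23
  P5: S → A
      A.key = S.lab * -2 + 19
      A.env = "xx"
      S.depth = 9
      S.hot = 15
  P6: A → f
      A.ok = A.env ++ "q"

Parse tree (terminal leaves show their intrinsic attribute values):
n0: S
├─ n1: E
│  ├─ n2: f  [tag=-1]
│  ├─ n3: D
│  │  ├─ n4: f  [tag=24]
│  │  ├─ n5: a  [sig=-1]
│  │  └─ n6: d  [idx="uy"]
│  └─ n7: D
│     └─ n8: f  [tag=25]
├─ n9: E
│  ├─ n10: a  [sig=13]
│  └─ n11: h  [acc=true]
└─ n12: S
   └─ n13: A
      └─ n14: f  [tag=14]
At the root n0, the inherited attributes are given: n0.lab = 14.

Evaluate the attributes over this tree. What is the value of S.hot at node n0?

1. n0.lab = 14  [given at root]
2. n1.lim = -3  [-3]
3. n1.tag = -4  [-4]
4. n2.tag = -1  [terminal]
5. n3.env = true  [E.tag > -5]
6. n3.val = false  [E.tag == f.tag]
7. n4.tag = 24  [terminal]
8. n5.sig = -1  [terminal]
9. n6.idx = "uy"  [terminal]
10. n3.cnt = 27  [a.sig + 28]
11. n7.env = false  [false]
12. n7.val = false  [D₀.cnt > 27]
13. n8.tag = 25  [terminal]
14. n7.cnt = 12  [f.tag - 13]
15. n1.off = true  [f.tag > -2]
16. n1.ok = 23  [E.lim + 26]
17. n9.lim = 10  [(if E₀.off then E₀.ok else S₀.lab) - 13]
18. n9.tag = 26  [S₀.lab + 12]
19. n10.sig = 13  [terminal]
20. n11.acc = true  [terminal]
21. n9.off = true  [a.sig > 12]
22. n9.ok = 16  [E.tag + a.sig - 23]
23. n12.lab = 13  [S₀.lab * 3 - 29]
24. n13.key = -7  [S.lab * -2 + 19]
25. n13.env = "xx"  ["xx"]
26. n14.tag = 14  [terminal]
27. n13.ok = "xxq"  [A.env ++ "q"]
28. n12.depth = 9  [9]
29. n12.hot = 15  [15]
30. n0.depth = 10  [E₁.ok - 6]
31. n0.hot = 28  [E₁.ok + S₁.depth + 3]

28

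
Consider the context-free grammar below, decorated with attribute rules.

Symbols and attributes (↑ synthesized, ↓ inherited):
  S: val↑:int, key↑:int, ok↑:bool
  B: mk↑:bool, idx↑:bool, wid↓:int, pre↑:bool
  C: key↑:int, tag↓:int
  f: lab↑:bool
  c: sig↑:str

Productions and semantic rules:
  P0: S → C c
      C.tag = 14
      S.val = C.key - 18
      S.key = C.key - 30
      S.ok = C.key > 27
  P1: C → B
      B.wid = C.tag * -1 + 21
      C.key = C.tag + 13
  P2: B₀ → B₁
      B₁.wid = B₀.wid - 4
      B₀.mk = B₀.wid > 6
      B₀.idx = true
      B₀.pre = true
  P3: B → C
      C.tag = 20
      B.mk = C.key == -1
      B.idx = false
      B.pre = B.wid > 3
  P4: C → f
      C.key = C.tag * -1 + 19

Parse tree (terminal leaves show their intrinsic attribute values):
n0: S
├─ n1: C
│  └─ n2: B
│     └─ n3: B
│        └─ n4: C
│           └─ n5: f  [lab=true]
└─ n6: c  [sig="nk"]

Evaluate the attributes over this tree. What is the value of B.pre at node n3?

1. n1.tag = 14  [14]
2. n2.wid = 7  [C.tag * -1 + 21]
3. n3.wid = 3  [B₀.wid - 4]
4. n4.tag = 20  [20]
5. n5.lab = true  [terminal]
6. n4.key = -1  [C.tag * -1 + 19]
7. n3.mk = true  [C.key == -1]
8. n3.idx = false  [false]
9. n3.pre = false  [B.wid > 3]
10. n2.mk = true  [B₀.wid > 6]
11. n2.idx = true  [true]
12. n2.pre = true  [true]
13. n1.key = 27  [C.tag + 13]
14. n6.sig = "nk"  [terminal]
15. n0.val = 9  [C.key - 18]
16. n0.key = -3  [C.key - 30]
17. n0.ok = false  [C.key > 27]

false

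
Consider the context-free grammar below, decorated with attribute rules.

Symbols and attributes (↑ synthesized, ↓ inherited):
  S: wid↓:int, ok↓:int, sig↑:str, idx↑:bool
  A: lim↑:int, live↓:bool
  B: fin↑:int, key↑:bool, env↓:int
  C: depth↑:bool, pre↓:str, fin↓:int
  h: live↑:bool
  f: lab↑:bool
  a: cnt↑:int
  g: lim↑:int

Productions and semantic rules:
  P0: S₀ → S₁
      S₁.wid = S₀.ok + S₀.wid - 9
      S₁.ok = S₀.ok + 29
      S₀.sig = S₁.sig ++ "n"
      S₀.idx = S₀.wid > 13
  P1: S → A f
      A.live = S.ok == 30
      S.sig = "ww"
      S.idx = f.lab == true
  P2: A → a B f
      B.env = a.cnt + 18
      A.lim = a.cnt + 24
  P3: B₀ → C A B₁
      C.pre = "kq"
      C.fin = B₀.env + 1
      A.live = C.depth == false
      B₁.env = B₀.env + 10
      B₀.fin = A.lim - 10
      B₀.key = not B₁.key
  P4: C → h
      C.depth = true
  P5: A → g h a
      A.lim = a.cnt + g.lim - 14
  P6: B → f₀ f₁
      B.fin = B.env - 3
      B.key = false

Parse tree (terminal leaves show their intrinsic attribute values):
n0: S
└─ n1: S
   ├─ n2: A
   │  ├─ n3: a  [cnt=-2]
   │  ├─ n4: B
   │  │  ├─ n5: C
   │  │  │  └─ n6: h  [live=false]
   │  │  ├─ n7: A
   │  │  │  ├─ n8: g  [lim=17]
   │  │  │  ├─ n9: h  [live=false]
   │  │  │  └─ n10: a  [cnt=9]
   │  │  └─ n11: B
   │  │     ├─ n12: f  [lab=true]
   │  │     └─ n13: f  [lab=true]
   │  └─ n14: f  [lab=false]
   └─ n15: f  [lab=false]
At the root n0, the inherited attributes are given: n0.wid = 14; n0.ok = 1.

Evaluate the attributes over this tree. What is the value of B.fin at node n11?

1. n0.wid = 14  [given at root]
2. n0.ok = 1  [given at root]
3. n1.wid = 6  [S₀.ok + S₀.wid - 9]
4. n1.ok = 30  [S₀.ok + 29]
5. n2.live = true  [S.ok == 30]
6. n3.cnt = -2  [terminal]
7. n4.env = 16  [a.cnt + 18]
8. n5.pre = "kq"  ["kq"]
9. n5.fin = 17  [B₀.env + 1]
10. n6.live = false  [terminal]
11. n5.depth = true  [true]
12. n7.live = false  [C.depth == false]
13. n8.lim = 17  [terminal]
14. n9.live = false  [terminal]
15. n10.cnt = 9  [terminal]
16. n7.lim = 12  [a.cnt + g.lim - 14]
17. n11.env = 26  [B₀.env + 10]
18. n12.lab = true  [terminal]
19. n13.lab = true  [terminal]
20. n11.fin = 23  [B.env - 3]
21. n11.key = false  [false]
22. n4.fin = 2  [A.lim - 10]
23. n4.key = true  [not B₁.key]
24. n14.lab = false  [terminal]
25. n2.lim = 22  [a.cnt + 24]
26. n15.lab = false  [terminal]
27. n1.sig = "ww"  ["ww"]
28. n1.idx = false  [f.lab == true]
29. n0.sig = "wwn"  [S₁.sig ++ "n"]
30. n0.idx = true  [S₀.wid > 13]

23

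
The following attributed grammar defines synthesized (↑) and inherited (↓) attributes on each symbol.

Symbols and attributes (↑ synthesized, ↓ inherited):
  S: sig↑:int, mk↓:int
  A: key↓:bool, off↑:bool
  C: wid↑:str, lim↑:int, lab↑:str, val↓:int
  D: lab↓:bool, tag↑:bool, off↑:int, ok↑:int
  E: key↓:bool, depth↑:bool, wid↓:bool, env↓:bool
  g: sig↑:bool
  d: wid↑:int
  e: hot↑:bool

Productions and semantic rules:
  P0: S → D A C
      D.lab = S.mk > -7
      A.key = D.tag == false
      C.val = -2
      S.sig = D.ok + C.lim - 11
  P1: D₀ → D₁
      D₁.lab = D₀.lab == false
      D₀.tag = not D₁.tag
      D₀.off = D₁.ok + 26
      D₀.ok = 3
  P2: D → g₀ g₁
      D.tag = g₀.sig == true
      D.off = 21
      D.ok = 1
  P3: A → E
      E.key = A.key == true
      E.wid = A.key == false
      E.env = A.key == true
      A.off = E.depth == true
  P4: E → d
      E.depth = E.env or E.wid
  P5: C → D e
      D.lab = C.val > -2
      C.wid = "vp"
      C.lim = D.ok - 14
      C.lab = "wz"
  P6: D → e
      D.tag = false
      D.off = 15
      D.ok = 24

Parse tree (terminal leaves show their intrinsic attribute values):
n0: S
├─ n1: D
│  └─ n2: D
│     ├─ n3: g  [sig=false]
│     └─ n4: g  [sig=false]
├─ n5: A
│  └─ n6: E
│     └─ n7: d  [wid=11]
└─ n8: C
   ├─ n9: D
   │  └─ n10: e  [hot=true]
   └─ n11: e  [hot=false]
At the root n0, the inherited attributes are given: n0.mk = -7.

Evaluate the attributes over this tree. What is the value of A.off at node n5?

1. n0.mk = -7  [given at root]
2. n1.lab = false  [S.mk > -7]
3. n2.lab = true  [D₀.lab == false]
4. n3.sig = false  [terminal]
5. n4.sig = false  [terminal]
6. n2.tag = false  [g₀.sig == true]
7. n2.off = 21  [21]
8. n2.ok = 1  [1]
9. n1.tag = true  [not D₁.tag]
10. n1.off = 27  [D₁.ok + 26]
11. n1.ok = 3  [3]
12. n5.key = false  [D.tag == false]
13. n6.key = false  [A.key == true]
14. n6.wid = true  [A.key == false]
15. n6.env = false  [A.key == true]
16. n7.wid = 11  [terminal]
17. n6.depth = true  [E.env or E.wid]
18. n5.off = true  [E.depth == true]
19. n8.val = -2  [-2]
20. n9.lab = false  [C.val > -2]
21. n10.hot = true  [terminal]
22. n9.tag = false  [false]
23. n9.off = 15  [15]
24. n9.ok = 24  [24]
25. n11.hot = false  [terminal]
26. n8.wid = "vp"  ["vp"]
27. n8.lim = 10  [D.ok - 14]
28. n8.lab = "wz"  ["wz"]
29. n0.sig = 2  [D.ok + C.lim - 11]

true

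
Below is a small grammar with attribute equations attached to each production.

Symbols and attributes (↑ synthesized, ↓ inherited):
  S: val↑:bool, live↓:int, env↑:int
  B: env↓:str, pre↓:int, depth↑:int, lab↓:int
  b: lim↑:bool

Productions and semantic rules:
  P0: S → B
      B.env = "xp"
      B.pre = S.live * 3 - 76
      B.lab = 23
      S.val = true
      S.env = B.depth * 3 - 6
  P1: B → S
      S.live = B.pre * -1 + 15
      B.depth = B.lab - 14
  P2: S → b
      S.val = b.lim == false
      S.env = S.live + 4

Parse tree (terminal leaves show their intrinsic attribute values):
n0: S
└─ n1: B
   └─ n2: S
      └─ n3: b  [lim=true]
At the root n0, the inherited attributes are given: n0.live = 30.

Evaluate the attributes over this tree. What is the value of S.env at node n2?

5

1. n0.live = 30  [given at root]
2. n1.env = "xp"  ["xp"]
3. n1.pre = 14  [S.live * 3 - 76]
4. n1.lab = 23  [23]
5. n2.live = 1  [B.pre * -1 + 15]
6. n3.lim = true  [terminal]
7. n2.val = false  [b.lim == false]
8. n2.env = 5  [S.live + 4]
9. n1.depth = 9  [B.lab - 14]
10. n0.val = true  [true]
11. n0.env = 21  [B.depth * 3 - 6]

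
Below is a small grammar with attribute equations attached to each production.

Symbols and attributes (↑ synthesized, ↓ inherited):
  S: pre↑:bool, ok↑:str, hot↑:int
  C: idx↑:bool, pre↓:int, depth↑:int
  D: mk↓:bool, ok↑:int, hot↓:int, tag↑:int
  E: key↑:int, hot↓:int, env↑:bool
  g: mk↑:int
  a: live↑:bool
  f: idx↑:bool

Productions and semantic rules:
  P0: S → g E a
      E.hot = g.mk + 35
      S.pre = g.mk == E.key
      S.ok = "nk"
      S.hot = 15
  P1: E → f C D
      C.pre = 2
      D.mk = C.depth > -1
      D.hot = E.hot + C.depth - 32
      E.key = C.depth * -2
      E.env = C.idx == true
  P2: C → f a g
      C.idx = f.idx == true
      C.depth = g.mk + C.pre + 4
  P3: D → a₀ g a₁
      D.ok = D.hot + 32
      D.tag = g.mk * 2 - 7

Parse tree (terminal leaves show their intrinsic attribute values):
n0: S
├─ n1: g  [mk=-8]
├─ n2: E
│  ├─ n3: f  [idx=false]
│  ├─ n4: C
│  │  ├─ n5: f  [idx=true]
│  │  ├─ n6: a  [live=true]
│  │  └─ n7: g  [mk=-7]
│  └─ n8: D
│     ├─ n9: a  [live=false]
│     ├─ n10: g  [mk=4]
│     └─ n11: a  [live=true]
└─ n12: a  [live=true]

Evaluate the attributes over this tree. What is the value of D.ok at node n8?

26

1. n1.mk = -8  [terminal]
2. n2.hot = 27  [g.mk + 35]
3. n3.idx = false  [terminal]
4. n4.pre = 2  [2]
5. n5.idx = true  [terminal]
6. n6.live = true  [terminal]
7. n7.mk = -7  [terminal]
8. n4.idx = true  [f.idx == true]
9. n4.depth = -1  [g.mk + C.pre + 4]
10. n8.mk = false  [C.depth > -1]
11. n8.hot = -6  [E.hot + C.depth - 32]
12. n9.live = false  [terminal]
13. n10.mk = 4  [terminal]
14. n11.live = true  [terminal]
15. n8.ok = 26  [D.hot + 32]
16. n8.tag = 1  [g.mk * 2 - 7]
17. n2.key = 2  [C.depth * -2]
18. n2.env = true  [C.idx == true]
19. n12.live = true  [terminal]
20. n0.pre = false  [g.mk == E.key]
21. n0.ok = "nk"  ["nk"]
22. n0.hot = 15  [15]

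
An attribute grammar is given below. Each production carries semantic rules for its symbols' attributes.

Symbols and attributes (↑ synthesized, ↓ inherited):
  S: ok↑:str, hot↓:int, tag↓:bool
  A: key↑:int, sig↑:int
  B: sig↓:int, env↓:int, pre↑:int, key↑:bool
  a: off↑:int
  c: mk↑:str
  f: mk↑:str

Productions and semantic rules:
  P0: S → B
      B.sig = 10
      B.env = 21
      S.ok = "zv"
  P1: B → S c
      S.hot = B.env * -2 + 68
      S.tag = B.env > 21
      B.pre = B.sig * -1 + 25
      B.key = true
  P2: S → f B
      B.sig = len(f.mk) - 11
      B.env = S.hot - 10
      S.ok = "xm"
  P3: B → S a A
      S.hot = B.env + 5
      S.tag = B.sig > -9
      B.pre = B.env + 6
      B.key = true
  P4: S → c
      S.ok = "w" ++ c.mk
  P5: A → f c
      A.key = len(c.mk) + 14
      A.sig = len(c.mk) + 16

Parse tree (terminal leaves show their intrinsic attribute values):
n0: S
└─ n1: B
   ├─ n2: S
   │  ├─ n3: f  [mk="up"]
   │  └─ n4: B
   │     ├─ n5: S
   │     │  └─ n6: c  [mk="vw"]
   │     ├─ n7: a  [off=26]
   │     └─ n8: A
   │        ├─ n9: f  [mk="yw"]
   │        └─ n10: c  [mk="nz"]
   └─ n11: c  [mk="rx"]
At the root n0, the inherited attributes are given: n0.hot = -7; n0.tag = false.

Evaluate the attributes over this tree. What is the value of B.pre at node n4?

1. n0.hot = -7  [given at root]
2. n0.tag = false  [given at root]
3. n1.sig = 10  [10]
4. n1.env = 21  [21]
5. n2.hot = 26  [B.env * -2 + 68]
6. n2.tag = false  [B.env > 21]
7. n3.mk = "up"  [terminal]
8. n4.sig = -9  [len(f.mk) - 11]
9. n4.env = 16  [S.hot - 10]
10. n5.hot = 21  [B.env + 5]
11. n5.tag = false  [B.sig > -9]
12. n6.mk = "vw"  [terminal]
13. n5.ok = "wvw"  ["w" ++ c.mk]
14. n7.off = 26  [terminal]
15. n9.mk = "yw"  [terminal]
16. n10.mk = "nz"  [terminal]
17. n8.key = 16  [len(c.mk) + 14]
18. n8.sig = 18  [len(c.mk) + 16]
19. n4.pre = 22  [B.env + 6]
20. n4.key = true  [true]
21. n2.ok = "xm"  ["xm"]
22. n11.mk = "rx"  [terminal]
23. n1.pre = 15  [B.sig * -1 + 25]
24. n1.key = true  [true]
25. n0.ok = "zv"  ["zv"]

22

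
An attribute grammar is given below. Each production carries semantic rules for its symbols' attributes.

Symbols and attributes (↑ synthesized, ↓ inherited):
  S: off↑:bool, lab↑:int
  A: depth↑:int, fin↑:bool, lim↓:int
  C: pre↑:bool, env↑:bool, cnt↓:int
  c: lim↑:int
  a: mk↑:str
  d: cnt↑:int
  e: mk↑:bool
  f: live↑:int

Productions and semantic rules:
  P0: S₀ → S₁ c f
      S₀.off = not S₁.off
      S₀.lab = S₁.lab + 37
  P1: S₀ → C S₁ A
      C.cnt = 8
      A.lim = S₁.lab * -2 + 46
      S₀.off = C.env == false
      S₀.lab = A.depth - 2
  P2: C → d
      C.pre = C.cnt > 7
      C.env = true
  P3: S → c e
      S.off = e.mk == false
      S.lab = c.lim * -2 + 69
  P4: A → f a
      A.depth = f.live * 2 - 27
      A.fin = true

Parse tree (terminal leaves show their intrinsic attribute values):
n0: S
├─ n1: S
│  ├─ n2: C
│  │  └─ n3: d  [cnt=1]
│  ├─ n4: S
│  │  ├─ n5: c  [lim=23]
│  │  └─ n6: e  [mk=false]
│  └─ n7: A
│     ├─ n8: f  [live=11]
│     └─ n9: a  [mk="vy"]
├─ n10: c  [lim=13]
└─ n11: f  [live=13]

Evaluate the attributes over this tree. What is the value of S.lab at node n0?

30

1. n2.cnt = 8  [8]
2. n3.cnt = 1  [terminal]
3. n2.pre = true  [C.cnt > 7]
4. n2.env = true  [true]
5. n5.lim = 23  [terminal]
6. n6.mk = false  [terminal]
7. n4.off = true  [e.mk == false]
8. n4.lab = 23  [c.lim * -2 + 69]
9. n7.lim = 0  [S₁.lab * -2 + 46]
10. n8.live = 11  [terminal]
11. n9.mk = "vy"  [terminal]
12. n7.depth = -5  [f.live * 2 - 27]
13. n7.fin = true  [true]
14. n1.off = false  [C.env == false]
15. n1.lab = -7  [A.depth - 2]
16. n10.lim = 13  [terminal]
17. n11.live = 13  [terminal]
18. n0.off = true  [not S₁.off]
19. n0.lab = 30  [S₁.lab + 37]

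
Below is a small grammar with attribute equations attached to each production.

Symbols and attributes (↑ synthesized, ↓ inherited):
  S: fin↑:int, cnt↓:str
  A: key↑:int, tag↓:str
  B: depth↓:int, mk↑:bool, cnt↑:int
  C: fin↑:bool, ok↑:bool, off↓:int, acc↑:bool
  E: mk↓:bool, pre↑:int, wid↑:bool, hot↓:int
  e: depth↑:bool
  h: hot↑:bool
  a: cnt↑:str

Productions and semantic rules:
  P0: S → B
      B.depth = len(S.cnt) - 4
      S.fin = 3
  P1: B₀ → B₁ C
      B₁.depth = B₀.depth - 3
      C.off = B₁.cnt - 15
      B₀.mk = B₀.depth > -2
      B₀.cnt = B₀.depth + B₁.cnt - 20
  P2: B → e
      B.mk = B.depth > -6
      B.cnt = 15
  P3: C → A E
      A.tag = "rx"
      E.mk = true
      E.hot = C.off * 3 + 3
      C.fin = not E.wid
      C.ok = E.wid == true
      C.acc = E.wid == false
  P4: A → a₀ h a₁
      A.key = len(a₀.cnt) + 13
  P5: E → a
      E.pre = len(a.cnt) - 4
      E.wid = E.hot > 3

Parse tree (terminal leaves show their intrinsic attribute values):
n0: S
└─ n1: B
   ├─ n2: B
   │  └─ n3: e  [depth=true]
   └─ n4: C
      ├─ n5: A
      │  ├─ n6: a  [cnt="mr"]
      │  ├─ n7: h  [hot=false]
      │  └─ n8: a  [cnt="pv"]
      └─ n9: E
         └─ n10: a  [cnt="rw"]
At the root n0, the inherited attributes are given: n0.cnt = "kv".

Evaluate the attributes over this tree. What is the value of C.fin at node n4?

1. n0.cnt = "kv"  [given at root]
2. n1.depth = -2  [len(S.cnt) - 4]
3. n2.depth = -5  [B₀.depth - 3]
4. n3.depth = true  [terminal]
5. n2.mk = true  [B.depth > -6]
6. n2.cnt = 15  [15]
7. n4.off = 0  [B₁.cnt - 15]
8. n5.tag = "rx"  ["rx"]
9. n6.cnt = "mr"  [terminal]
10. n7.hot = false  [terminal]
11. n8.cnt = "pv"  [terminal]
12. n5.key = 15  [len(a₀.cnt) + 13]
13. n9.mk = true  [true]
14. n9.hot = 3  [C.off * 3 + 3]
15. n10.cnt = "rw"  [terminal]
16. n9.pre = -2  [len(a.cnt) - 4]
17. n9.wid = false  [E.hot > 3]
18. n4.fin = true  [not E.wid]
19. n4.ok = false  [E.wid == true]
20. n4.acc = true  [E.wid == false]
21. n1.mk = false  [B₀.depth > -2]
22. n1.cnt = -7  [B₀.depth + B₁.cnt - 20]
23. n0.fin = 3  [3]

true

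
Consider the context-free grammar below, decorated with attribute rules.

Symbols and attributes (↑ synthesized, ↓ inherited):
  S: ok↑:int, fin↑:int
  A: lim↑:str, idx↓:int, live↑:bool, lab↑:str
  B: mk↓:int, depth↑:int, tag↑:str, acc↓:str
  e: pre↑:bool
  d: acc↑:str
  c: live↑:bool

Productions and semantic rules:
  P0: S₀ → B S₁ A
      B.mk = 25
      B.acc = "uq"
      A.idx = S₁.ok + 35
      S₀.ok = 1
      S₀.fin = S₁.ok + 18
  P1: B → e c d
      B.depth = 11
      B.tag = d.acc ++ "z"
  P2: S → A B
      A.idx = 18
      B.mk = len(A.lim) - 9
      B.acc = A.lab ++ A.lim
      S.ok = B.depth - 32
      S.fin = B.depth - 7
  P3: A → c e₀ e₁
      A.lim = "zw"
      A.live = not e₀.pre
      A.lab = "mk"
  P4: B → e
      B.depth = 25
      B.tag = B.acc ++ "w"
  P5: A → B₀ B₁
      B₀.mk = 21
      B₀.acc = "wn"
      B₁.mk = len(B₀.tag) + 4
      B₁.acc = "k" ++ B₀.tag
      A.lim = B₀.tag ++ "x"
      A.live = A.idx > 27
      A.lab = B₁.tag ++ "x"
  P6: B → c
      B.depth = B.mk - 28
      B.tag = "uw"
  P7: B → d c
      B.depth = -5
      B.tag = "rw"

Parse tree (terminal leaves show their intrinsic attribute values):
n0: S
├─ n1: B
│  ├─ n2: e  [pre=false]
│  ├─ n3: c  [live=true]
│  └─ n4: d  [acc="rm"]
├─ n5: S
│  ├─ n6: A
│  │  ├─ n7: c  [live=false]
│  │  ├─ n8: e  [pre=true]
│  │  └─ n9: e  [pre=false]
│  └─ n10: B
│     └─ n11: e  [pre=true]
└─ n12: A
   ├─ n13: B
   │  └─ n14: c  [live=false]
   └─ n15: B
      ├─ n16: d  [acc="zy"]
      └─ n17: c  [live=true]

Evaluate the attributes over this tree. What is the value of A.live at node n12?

1. n1.mk = 25  [25]
2. n1.acc = "uq"  ["uq"]
3. n2.pre = false  [terminal]
4. n3.live = true  [terminal]
5. n4.acc = "rm"  [terminal]
6. n1.depth = 11  [11]
7. n1.tag = "rmz"  [d.acc ++ "z"]
8. n6.idx = 18  [18]
9. n7.live = false  [terminal]
10. n8.pre = true  [terminal]
11. n9.pre = false  [terminal]
12. n6.lim = "zw"  ["zw"]
13. n6.live = false  [not e₀.pre]
14. n6.lab = "mk"  ["mk"]
15. n10.mk = -7  [len(A.lim) - 9]
16. n10.acc = "mkzw"  [A.lab ++ A.lim]
17. n11.pre = true  [terminal]
18. n10.depth = 25  [25]
19. n10.tag = "mkzww"  [B.acc ++ "w"]
20. n5.ok = -7  [B.depth - 32]
21. n5.fin = 18  [B.depth - 7]
22. n12.idx = 28  [S₁.ok + 35]
23. n13.mk = 21  [21]
24. n13.acc = "wn"  ["wn"]
25. n14.live = false  [terminal]
26. n13.depth = -7  [B.mk - 28]
27. n13.tag = "uw"  ["uw"]
28. n15.mk = 6  [len(B₀.tag) + 4]
29. n15.acc = "kuw"  ["k" ++ B₀.tag]
30. n16.acc = "zy"  [terminal]
31. n17.live = true  [terminal]
32. n15.depth = -5  [-5]
33. n15.tag = "rw"  ["rw"]
34. n12.lim = "uwx"  [B₀.tag ++ "x"]
35. n12.live = true  [A.idx > 27]
36. n12.lab = "rwx"  [B₁.tag ++ "x"]
37. n0.ok = 1  [1]
38. n0.fin = 11  [S₁.ok + 18]

true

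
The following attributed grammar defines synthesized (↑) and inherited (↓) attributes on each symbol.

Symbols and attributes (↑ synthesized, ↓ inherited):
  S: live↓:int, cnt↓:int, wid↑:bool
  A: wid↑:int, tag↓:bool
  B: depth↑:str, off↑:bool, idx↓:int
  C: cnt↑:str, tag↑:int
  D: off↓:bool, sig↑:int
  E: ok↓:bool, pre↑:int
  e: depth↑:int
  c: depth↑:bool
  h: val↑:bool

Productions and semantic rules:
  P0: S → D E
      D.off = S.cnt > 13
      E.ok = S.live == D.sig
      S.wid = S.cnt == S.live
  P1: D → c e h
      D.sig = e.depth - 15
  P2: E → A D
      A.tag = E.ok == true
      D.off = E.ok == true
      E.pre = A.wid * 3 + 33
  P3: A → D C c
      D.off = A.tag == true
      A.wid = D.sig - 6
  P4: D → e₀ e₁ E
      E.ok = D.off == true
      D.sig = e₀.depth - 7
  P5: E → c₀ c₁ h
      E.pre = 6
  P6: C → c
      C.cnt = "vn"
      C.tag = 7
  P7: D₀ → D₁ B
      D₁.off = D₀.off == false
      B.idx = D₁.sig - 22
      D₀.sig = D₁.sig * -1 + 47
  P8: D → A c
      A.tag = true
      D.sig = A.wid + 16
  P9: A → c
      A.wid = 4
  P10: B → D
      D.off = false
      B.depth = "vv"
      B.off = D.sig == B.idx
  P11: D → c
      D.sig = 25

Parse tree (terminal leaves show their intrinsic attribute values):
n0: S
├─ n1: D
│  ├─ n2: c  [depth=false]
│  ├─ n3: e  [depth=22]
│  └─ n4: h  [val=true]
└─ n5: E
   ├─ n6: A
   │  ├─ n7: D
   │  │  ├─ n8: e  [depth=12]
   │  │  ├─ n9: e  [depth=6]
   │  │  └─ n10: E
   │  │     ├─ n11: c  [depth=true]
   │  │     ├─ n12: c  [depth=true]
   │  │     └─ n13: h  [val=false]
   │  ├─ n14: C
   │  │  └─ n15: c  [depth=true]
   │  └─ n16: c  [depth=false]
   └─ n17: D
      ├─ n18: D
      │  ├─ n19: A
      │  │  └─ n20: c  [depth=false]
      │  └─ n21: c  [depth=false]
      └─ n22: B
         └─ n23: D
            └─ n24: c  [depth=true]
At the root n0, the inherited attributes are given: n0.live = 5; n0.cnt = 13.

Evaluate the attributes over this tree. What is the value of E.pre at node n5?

1. n0.live = 5  [given at root]
2. n0.cnt = 13  [given at root]
3. n1.off = false  [S.cnt > 13]
4. n2.depth = false  [terminal]
5. n3.depth = 22  [terminal]
6. n4.val = true  [terminal]
7. n1.sig = 7  [e.depth - 15]
8. n5.ok = false  [S.live == D.sig]
9. n6.tag = false  [E.ok == true]
10. n7.off = false  [A.tag == true]
11. n8.depth = 12  [terminal]
12. n9.depth = 6  [terminal]
13. n10.ok = false  [D.off == true]
14. n11.depth = true  [terminal]
15. n12.depth = true  [terminal]
16. n13.val = false  [terminal]
17. n10.pre = 6  [6]
18. n7.sig = 5  [e₀.depth - 7]
19. n15.depth = true  [terminal]
20. n14.cnt = "vn"  ["vn"]
21. n14.tag = 7  [7]
22. n16.depth = false  [terminal]
23. n6.wid = -1  [D.sig - 6]
24. n17.off = false  [E.ok == true]
25. n18.off = true  [D₀.off == false]
26. n19.tag = true  [true]
27. n20.depth = false  [terminal]
28. n19.wid = 4  [4]
29. n21.depth = false  [terminal]
30. n18.sig = 20  [A.wid + 16]
31. n22.idx = -2  [D₁.sig - 22]
32. n23.off = false  [false]
33. n24.depth = true  [terminal]
34. n23.sig = 25  [25]
35. n22.depth = "vv"  ["vv"]
36. n22.off = false  [D.sig == B.idx]
37. n17.sig = 27  [D₁.sig * -1 + 47]
38. n5.pre = 30  [A.wid * 3 + 33]
39. n0.wid = false  [S.cnt == S.live]

30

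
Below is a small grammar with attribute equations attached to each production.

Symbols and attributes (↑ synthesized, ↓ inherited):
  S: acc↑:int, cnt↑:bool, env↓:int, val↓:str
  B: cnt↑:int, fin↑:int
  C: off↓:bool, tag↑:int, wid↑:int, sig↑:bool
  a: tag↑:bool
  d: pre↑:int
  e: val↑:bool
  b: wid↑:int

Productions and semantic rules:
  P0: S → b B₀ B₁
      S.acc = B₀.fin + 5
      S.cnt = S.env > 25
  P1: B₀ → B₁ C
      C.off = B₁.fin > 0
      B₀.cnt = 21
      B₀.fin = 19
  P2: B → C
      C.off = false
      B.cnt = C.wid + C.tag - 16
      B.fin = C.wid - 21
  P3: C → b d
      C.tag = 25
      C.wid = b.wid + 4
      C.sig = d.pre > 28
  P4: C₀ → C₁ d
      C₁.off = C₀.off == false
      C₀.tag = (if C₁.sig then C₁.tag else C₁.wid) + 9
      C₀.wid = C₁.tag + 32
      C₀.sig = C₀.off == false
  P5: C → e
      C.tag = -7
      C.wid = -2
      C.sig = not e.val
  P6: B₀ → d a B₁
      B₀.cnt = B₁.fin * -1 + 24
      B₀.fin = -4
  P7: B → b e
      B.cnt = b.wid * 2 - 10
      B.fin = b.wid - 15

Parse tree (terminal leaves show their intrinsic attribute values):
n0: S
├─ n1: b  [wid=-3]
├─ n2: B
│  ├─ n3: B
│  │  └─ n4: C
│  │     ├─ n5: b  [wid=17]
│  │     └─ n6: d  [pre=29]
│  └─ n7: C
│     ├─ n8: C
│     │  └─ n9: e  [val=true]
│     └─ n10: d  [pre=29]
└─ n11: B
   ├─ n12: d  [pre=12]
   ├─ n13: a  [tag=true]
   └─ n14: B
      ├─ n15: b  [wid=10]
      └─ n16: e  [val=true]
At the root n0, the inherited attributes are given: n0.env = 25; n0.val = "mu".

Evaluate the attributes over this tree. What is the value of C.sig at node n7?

1. n0.env = 25  [given at root]
2. n0.val = "mu"  [given at root]
3. n1.wid = -3  [terminal]
4. n4.off = false  [false]
5. n5.wid = 17  [terminal]
6. n6.pre = 29  [terminal]
7. n4.tag = 25  [25]
8. n4.wid = 21  [b.wid + 4]
9. n4.sig = true  [d.pre > 28]
10. n3.cnt = 30  [C.wid + C.tag - 16]
11. n3.fin = 0  [C.wid - 21]
12. n7.off = false  [B₁.fin > 0]
13. n8.off = true  [C₀.off == false]
14. n9.val = true  [terminal]
15. n8.tag = -7  [-7]
16. n8.wid = -2  [-2]
17. n8.sig = false  [not e.val]
18. n10.pre = 29  [terminal]
19. n7.tag = 7  [(if C₁.sig then C₁.tag else C₁.wid) + 9]
20. n7.wid = 25  [C₁.tag + 32]
21. n7.sig = true  [C₀.off == false]
22. n2.cnt = 21  [21]
23. n2.fin = 19  [19]
24. n12.pre = 12  [terminal]
25. n13.tag = true  [terminal]
26. n15.wid = 10  [terminal]
27. n16.val = true  [terminal]
28. n14.cnt = 10  [b.wid * 2 - 10]
29. n14.fin = -5  [b.wid - 15]
30. n11.cnt = 29  [B₁.fin * -1 + 24]
31. n11.fin = -4  [-4]
32. n0.acc = 24  [B₀.fin + 5]
33. n0.cnt = false  [S.env > 25]

true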